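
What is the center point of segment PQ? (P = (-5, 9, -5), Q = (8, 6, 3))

M = ((x₁+x₂)/2, (y₁+y₂)/2, (z₁+z₂)/2)
  = ((-5 + 8)/2, (9 + 6)/2, (-5 + 3)/2)
  = (3/2, 15/2, -2/2)
  = (1.5, 7.5, -1)

(1.5, 7.5, -1)


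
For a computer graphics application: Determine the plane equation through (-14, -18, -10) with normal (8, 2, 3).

The plane through P with normal n = (a, b, c) satisfies n·(r - P) = 0,
i.e. ax + by + cz = a·x₀ + b·y₀ + c·z₀.
d = 8·(-14) + 2·(-18) + 3·(-10)
  = -112 - 36 - 30
  = -178
Equation: 8x + 2y + 3z = -178

8x + 2y + 3z = -178


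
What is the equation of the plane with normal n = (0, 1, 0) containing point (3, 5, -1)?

The plane through P with normal n = (a, b, c) satisfies n·(r - P) = 0,
i.e. ax + by + cz = a·x₀ + b·y₀ + c·z₀.
d = 0·3 + 1·5 + 0·(-1)
  = 0 + 5 + 0
  = 5
Equation: y = 5

y = 5


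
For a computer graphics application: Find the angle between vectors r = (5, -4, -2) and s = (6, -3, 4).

r·s = 5·6 + (-4)·(-3) + (-2)·4 = 30 + 12 - 8 = 34
|r| = √(5² + (-4)² + (-2)²) = √45 ≈ 6.708
|s| = √(6² + (-3)² + 4²) = √61 ≈ 7.81
cos θ = (r·s)/(|r||s|) = 34/(6.708·7.81) ≈ 0.6489
θ = arccos(0.6489) ≈ 49.54°

49.54°


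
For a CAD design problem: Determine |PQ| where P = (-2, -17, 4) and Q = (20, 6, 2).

d = √[(x₂-x₁)² + (y₂-y₁)² + (z₂-z₁)²]
  = √[22² + 23² + (-2)²]
  = √[484 + 529 + 4]
  = √1017
  ≈ 31.89

31.89


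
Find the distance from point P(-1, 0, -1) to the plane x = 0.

distance = |a·x₀ + b·y₀ + c·z₀ - d| / √(a² + b² + c²)
  = |1·(-1) + 0·0 + 0·(-1) - 0| / √(1² + 0² + 0²)
  = |-1 + 0 + 0 + 0| / √(1 + 0 + 0)
  = |-1| / √1
  = 1 / 1
  ≈ 1

1


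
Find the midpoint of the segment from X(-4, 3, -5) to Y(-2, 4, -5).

M = ((x₁+x₂)/2, (y₁+y₂)/2, (z₁+z₂)/2)
  = ((-4 - 2)/2, (3 + 4)/2, (-5 - 5)/2)
  = (-6/2, 7/2, -10/2)
  = (-3, 3.5, -5)

(-3, 3.5, -5)


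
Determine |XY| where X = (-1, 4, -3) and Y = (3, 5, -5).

d = √[(x₂-x₁)² + (y₂-y₁)² + (z₂-z₁)²]
  = √[4² + 1² + (-2)²]
  = √[16 + 1 + 4]
  = √21
  ≈ 4.583

4.583


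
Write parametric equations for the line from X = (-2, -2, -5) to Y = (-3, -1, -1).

Direction vector d = Y - X = (-3 + 2, -1 + 2, -1 + 5) = (-1, 1, 4)
Parametric form r = X + t·d:
x = -2 - t, y = -2 + t, z = -5 + 4t

x = -2 - t, y = -2 + t, z = -5 + 4t


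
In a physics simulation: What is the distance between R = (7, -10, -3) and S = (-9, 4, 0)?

d = √[(x₂-x₁)² + (y₂-y₁)² + (z₂-z₁)²]
  = √[(-16)² + 14² + 3²]
  = √[256 + 196 + 9]
  = √461
  ≈ 21.47

21.47


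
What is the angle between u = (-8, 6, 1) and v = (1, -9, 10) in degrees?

u·v = (-8)·1 + 6·(-9) + 1·10 = -8 - 54 + 10 = -52
|u| = √((-8)² + 6² + 1²) = √101 ≈ 10.05
|v| = √(1² + (-9)² + 10²) = √182 ≈ 13.49
cos θ = (u·v)/(|u||v|) = -52/(10.05·13.49) ≈ -0.3835
θ = arccos(-0.3835) ≈ 112.6°

112.6°


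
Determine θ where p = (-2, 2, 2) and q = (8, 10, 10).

p·q = (-2)·8 + 2·10 + 2·10 = -16 + 20 + 20 = 24
|p| = √((-2)² + 2² + 2²) = √12 ≈ 3.464
|q| = √(8² + 10² + 10²) = √264 ≈ 16.25
cos θ = (p·q)/(|p||q|) = 24/(3.464·16.25) ≈ 0.4264
θ = arccos(0.4264) ≈ 64.76°

64.76°


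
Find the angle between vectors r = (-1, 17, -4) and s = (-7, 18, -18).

r·s = (-1)·(-7) + 17·18 + (-4)·(-18) = 7 + 306 + 72 = 385
|r| = √((-1)² + 17² + (-4)²) = √306 ≈ 17.49
|s| = √((-7)² + 18² + (-18)²) = √697 ≈ 26.4
cos θ = (r·s)/(|r||s|) = 385/(17.49·26.4) ≈ 0.8336
θ = arccos(0.8336) ≈ 33.52°

33.52°


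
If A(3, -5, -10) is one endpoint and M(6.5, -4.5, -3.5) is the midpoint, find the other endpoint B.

B = 2M - A
  = (2·6.5 - 3, 2·(-4.5) - (-5), 2·(-3.5) - (-10))
  = (13 - 3, -9 + 5, -7 + 10)
  = (10, -4, 3)

(10, -4, 3)


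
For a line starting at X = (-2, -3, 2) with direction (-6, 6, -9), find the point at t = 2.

P(t) = X + t·d
  = (-2 + (-6)·2, -3 + 6·2, 2 + (-9)·2)
  = (-2 - 12, -3 + 12, 2 - 18)
  = (-14, 9, -16)

(-14, 9, -16)


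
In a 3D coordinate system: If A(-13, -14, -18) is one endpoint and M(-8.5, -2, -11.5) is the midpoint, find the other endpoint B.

B = 2M - A
  = (2·(-8.5) - (-13), 2·(-2) - (-14), 2·(-11.5) - (-18))
  = (-17 + 13, -4 + 14, -23 + 18)
  = (-4, 10, -5)

(-4, 10, -5)


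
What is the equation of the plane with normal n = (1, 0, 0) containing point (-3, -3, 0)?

The plane through P with normal n = (a, b, c) satisfies n·(r - P) = 0,
i.e. ax + by + cz = a·x₀ + b·y₀ + c·z₀.
d = 1·(-3) + 0·(-3) + 0·0
  = -3 + 0 + 0
  = -3
Equation: x = -3

x = -3


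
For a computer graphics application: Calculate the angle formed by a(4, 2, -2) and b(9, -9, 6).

a·b = 4·9 + 2·(-9) + (-2)·6 = 36 - 18 - 12 = 6
|a| = √(4² + 2² + (-2)²) = √24 ≈ 4.899
|b| = √(9² + (-9)² + 6²) = √198 ≈ 14.07
cos θ = (a·b)/(|a||b|) = 6/(4.899·14.07) ≈ 0.08704
θ = arccos(0.08704) ≈ 85.01°

85.01°


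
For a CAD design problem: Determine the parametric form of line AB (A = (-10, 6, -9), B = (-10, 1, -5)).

Direction vector d = B - A = (-10 + 10, 1 - 6, -5 + 9) = (0, -5, 4)
Parametric form r = A + t·d:
x = -10, y = 6 - 5t, z = -9 + 4t

x = -10, y = 6 - 5t, z = -9 + 4t


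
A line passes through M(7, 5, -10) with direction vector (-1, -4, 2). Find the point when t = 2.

P(t) = M + t·d
  = (7 + (-1)·2, 5 + (-4)·2, -10 + 2·2)
  = (7 - 2, 5 - 8, -10 + 4)
  = (5, -3, -6)

(5, -3, -6)


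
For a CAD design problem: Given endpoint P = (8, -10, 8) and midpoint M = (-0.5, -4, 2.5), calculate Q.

Q = 2M - P
  = (2·(-0.5) - 8, 2·(-4) - (-10), 2·2.5 - 8)
  = (-1 - 8, -8 + 10, 5 - 8)
  = (-9, 2, -3)

(-9, 2, -3)


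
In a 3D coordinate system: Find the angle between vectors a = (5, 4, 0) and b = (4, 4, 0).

a·b = 5·4 + 4·4 + 0·0 = 20 + 16 + 0 = 36
|a| = √(5² + 4² + 0²) = √41 ≈ 6.403
|b| = √(4² + 4² + 0²) = √32 ≈ 5.657
cos θ = (a·b)/(|a||b|) = 36/(6.403·5.657) ≈ 0.9939
θ = arccos(0.9939) ≈ 6.34°

6.34°


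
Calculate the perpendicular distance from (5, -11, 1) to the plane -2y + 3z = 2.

distance = |a·x₀ + b·y₀ + c·z₀ - d| / √(a² + b² + c²)
  = |0·5 + (-2)·(-11) + 3·1 - 2| / √(0² + (-2)² + 3²)
  = |0 + 22 + 3 - 2| / √(0 + 4 + 9)
  = |23| / √13
  = 23 / 3.606
  ≈ 6.379

6.379


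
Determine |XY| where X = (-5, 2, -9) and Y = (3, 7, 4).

d = √[(x₂-x₁)² + (y₂-y₁)² + (z₂-z₁)²]
  = √[8² + 5² + 13²]
  = √[64 + 25 + 169]
  = √258
  ≈ 16.06

16.06


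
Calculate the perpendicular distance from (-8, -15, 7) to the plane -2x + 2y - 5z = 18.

distance = |a·x₀ + b·y₀ + c·z₀ - d| / √(a² + b² + c²)
  = |(-2)·(-8) + 2·(-15) + (-5)·7 - 18| / √((-2)² + 2² + (-5)²)
  = |16 - 30 - 35 - 18| / √(4 + 4 + 25)
  = |-67| / √33
  = 67 / 5.745
  ≈ 11.66

11.66


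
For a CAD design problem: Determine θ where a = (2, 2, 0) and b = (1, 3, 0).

a·b = 2·1 + 2·3 + 0·0 = 2 + 6 + 0 = 8
|a| = √(2² + 2² + 0²) = √8 ≈ 2.828
|b| = √(1² + 3² + 0²) = √10 ≈ 3.162
cos θ = (a·b)/(|a||b|) = 8/(2.828·3.162) ≈ 0.8944
θ = arccos(0.8944) ≈ 26.57°

26.57°


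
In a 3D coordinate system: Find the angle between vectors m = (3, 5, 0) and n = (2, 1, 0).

m·n = 3·2 + 5·1 + 0·0 = 6 + 5 + 0 = 11
|m| = √(3² + 5² + 0²) = √34 ≈ 5.831
|n| = √(2² + 1² + 0²) = √5 ≈ 2.236
cos θ = (m·n)/(|m||n|) = 11/(5.831·2.236) ≈ 0.8437
θ = arccos(0.8437) ≈ 32.47°

32.47°


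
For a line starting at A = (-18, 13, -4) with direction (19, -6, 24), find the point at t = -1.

P(t) = A + t·d
  = (-18 + 19·(-1), 13 + (-6)·(-1), -4 + 24·(-1))
  = (-18 - 19, 13 + 6, -4 - 24)
  = (-37, 19, -28)

(-37, 19, -28)


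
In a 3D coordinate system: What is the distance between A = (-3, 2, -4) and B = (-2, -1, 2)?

d = √[(x₂-x₁)² + (y₂-y₁)² + (z₂-z₁)²]
  = √[1² + (-3)² + 6²]
  = √[1 + 9 + 36]
  = √46
  ≈ 6.782

6.782


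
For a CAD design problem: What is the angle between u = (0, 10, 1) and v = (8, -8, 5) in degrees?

u·v = 0·8 + 10·(-8) + 1·5 = 0 - 80 + 5 = -75
|u| = √(0² + 10² + 1²) = √101 ≈ 10.05
|v| = √(8² + (-8)² + 5²) = √153 ≈ 12.37
cos θ = (u·v)/(|u||v|) = -75/(10.05·12.37) ≈ -0.6033
θ = arccos(-0.6033) ≈ 127.1°

127.1°


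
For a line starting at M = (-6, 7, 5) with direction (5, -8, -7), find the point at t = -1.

P(t) = M + t·d
  = (-6 + 5·(-1), 7 + (-8)·(-1), 5 + (-7)·(-1))
  = (-6 - 5, 7 + 8, 5 + 7)
  = (-11, 15, 12)

(-11, 15, 12)


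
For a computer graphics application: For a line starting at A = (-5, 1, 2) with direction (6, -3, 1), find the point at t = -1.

P(t) = A + t·d
  = (-5 + 6·(-1), 1 + (-3)·(-1), 2 + 1·(-1))
  = (-5 - 6, 1 + 3, 2 - 1)
  = (-11, 4, 1)

(-11, 4, 1)


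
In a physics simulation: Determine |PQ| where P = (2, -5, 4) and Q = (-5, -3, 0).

d = √[(x₂-x₁)² + (y₂-y₁)² + (z₂-z₁)²]
  = √[(-7)² + 2² + (-4)²]
  = √[49 + 4 + 16]
  = √69
  ≈ 8.307

8.307


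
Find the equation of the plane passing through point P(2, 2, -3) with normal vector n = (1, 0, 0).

The plane through P with normal n = (a, b, c) satisfies n·(r - P) = 0,
i.e. ax + by + cz = a·x₀ + b·y₀ + c·z₀.
d = 1·2 + 0·2 + 0·(-3)
  = 2 + 0 + 0
  = 2
Equation: x = 2

x = 2


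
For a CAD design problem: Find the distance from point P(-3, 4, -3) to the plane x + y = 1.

distance = |a·x₀ + b·y₀ + c·z₀ - d| / √(a² + b² + c²)
  = |1·(-3) + 1·4 + 0·(-3) - 1| / √(1² + 1² + 0²)
  = |-3 + 4 + 0 - 1| / √(1 + 1 + 0)
  = |0| / √2
  = 0 / 1.414
  ≈ 0

0


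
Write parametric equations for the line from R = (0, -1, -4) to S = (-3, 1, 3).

Direction vector d = S - R = (-3 + 0, 1 + 1, 3 + 4) = (-3, 2, 7)
Parametric form r = R + t·d:
x = 0 - 3t, y = -1 + 2t, z = -4 + 7t

x = 0 - 3t, y = -1 + 2t, z = -4 + 7t


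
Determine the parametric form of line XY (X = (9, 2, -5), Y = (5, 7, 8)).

Direction vector d = Y - X = (5 - 9, 7 - 2, 8 + 5) = (-4, 5, 13)
Parametric form r = X + t·d:
x = 9 - 4t, y = 2 + 5t, z = -5 + 13t

x = 9 - 4t, y = 2 + 5t, z = -5 + 13t


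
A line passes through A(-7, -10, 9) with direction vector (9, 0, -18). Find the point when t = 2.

P(t) = A + t·d
  = (-7 + 9·2, -10 + 0·2, 9 + (-18)·2)
  = (-7 + 18, -10 + 0, 9 - 36)
  = (11, -10, -27)

(11, -10, -27)


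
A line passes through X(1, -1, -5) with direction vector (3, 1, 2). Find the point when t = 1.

P(t) = X + t·d
  = (1 + 3·1, -1 + 1·1, -5 + 2·1)
  = (1 + 3, -1 + 1, -5 + 2)
  = (4, 0, -3)

(4, 0, -3)


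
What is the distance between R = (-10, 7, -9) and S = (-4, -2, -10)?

d = √[(x₂-x₁)² + (y₂-y₁)² + (z₂-z₁)²]
  = √[6² + (-9)² + (-1)²]
  = √[36 + 81 + 1]
  = √118
  ≈ 10.86

10.86


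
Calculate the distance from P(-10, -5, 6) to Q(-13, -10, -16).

d = √[(x₂-x₁)² + (y₂-y₁)² + (z₂-z₁)²]
  = √[(-3)² + (-5)² + (-22)²]
  = √[9 + 25 + 484]
  = √518
  ≈ 22.76

22.76


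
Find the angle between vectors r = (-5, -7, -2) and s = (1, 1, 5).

r·s = (-5)·1 + (-7)·1 + (-2)·5 = -5 - 7 - 10 = -22
|r| = √((-5)² + (-7)² + (-2)²) = √78 ≈ 8.832
|s| = √(1² + 1² + 5²) = √27 ≈ 5.196
cos θ = (r·s)/(|r||s|) = -22/(8.832·5.196) ≈ -0.4794
θ = arccos(-0.4794) ≈ 118.6°

118.6°


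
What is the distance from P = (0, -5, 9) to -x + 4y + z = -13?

distance = |a·x₀ + b·y₀ + c·z₀ - d| / √(a² + b² + c²)
  = |(-1)·0 + 4·(-5) + 1·9 - (-13)| / √((-1)² + 4² + 1²)
  = |0 - 20 + 9 + 13| / √(1 + 16 + 1)
  = |2| / √18
  = 2 / 4.243
  ≈ 0.4714

0.4714


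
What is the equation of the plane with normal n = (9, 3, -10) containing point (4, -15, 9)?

The plane through P with normal n = (a, b, c) satisfies n·(r - P) = 0,
i.e. ax + by + cz = a·x₀ + b·y₀ + c·z₀.
d = 9·4 + 3·(-15) + (-10)·9
  = 36 - 45 - 90
  = -99
Equation: 9x + 3y - 10z = -99

9x + 3y - 10z = -99


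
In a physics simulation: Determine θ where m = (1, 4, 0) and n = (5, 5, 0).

m·n = 1·5 + 4·5 + 0·0 = 5 + 20 + 0 = 25
|m| = √(1² + 4² + 0²) = √17 ≈ 4.123
|n| = √(5² + 5² + 0²) = √50 ≈ 7.071
cos θ = (m·n)/(|m||n|) = 25/(4.123·7.071) ≈ 0.8575
θ = arccos(0.8575) ≈ 30.96°

30.96°


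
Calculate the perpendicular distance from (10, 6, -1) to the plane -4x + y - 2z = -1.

distance = |a·x₀ + b·y₀ + c·z₀ - d| / √(a² + b² + c²)
  = |(-4)·10 + 1·6 + (-2)·(-1) - (-1)| / √((-4)² + 1² + (-2)²)
  = |-40 + 6 + 2 + 1| / √(16 + 1 + 4)
  = |-31| / √21
  = 31 / 4.583
  ≈ 6.765

6.765


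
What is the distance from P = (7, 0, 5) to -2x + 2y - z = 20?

distance = |a·x₀ + b·y₀ + c·z₀ - d| / √(a² + b² + c²)
  = |(-2)·7 + 2·0 + (-1)·5 - 20| / √((-2)² + 2² + (-1)²)
  = |-14 + 0 - 5 - 20| / √(4 + 4 + 1)
  = |-39| / √9
  = 39 / 3
  ≈ 13

13


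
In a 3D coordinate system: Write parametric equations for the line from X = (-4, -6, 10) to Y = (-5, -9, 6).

Direction vector d = Y - X = (-5 + 4, -9 + 6, 6 - 10) = (-1, -3, -4)
Parametric form r = X + t·d:
x = -4 - t, y = -6 - 3t, z = 10 - 4t

x = -4 - t, y = -6 - 3t, z = 10 - 4t


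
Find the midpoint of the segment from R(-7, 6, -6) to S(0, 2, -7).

M = ((x₁+x₂)/2, (y₁+y₂)/2, (z₁+z₂)/2)
  = ((-7 + 0)/2, (6 + 2)/2, (-6 - 7)/2)
  = (-7/2, 8/2, -13/2)
  = (-3.5, 4, -6.5)

(-3.5, 4, -6.5)


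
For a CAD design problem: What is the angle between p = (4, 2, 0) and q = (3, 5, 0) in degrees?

p·q = 4·3 + 2·5 + 0·0 = 12 + 10 + 0 = 22
|p| = √(4² + 2² + 0²) = √20 ≈ 4.472
|q| = √(3² + 5² + 0²) = √34 ≈ 5.831
cos θ = (p·q)/(|p||q|) = 22/(4.472·5.831) ≈ 0.8437
θ = arccos(0.8437) ≈ 32.47°

32.47°


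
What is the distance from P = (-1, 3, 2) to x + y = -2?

distance = |a·x₀ + b·y₀ + c·z₀ - d| / √(a² + b² + c²)
  = |1·(-1) + 1·3 + 0·2 - (-2)| / √(1² + 1² + 0²)
  = |-1 + 3 + 0 + 2| / √(1 + 1 + 0)
  = |4| / √2
  = 4 / 1.414
  ≈ 2.828

2.828


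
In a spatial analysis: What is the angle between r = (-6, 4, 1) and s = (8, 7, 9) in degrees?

r·s = (-6)·8 + 4·7 + 1·9 = -48 + 28 + 9 = -11
|r| = √((-6)² + 4² + 1²) = √53 ≈ 7.28
|s| = √(8² + 7² + 9²) = √194 ≈ 13.93
cos θ = (r·s)/(|r||s|) = -11/(7.28·13.93) ≈ -0.1085
θ = arccos(-0.1085) ≈ 96.23°

96.23°


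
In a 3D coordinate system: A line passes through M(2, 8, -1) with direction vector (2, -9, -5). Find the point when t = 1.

P(t) = M + t·d
  = (2 + 2·1, 8 + (-9)·1, -1 + (-5)·1)
  = (2 + 2, 8 - 9, -1 - 5)
  = (4, -1, -6)

(4, -1, -6)


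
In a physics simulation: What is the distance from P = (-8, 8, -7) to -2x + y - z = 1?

distance = |a·x₀ + b·y₀ + c·z₀ - d| / √(a² + b² + c²)
  = |(-2)·(-8) + 1·8 + (-1)·(-7) - 1| / √((-2)² + 1² + (-1)²)
  = |16 + 8 + 7 - 1| / √(4 + 1 + 1)
  = |30| / √6
  = 30 / 2.449
  ≈ 12.25

12.25


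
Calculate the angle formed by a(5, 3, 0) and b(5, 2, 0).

a·b = 5·5 + 3·2 + 0·0 = 25 + 6 + 0 = 31
|a| = √(5² + 3² + 0²) = √34 ≈ 5.831
|b| = √(5² + 2² + 0²) = √29 ≈ 5.385
cos θ = (a·b)/(|a||b|) = 31/(5.831·5.385) ≈ 0.9872
θ = arccos(0.9872) ≈ 9.162°

9.162°


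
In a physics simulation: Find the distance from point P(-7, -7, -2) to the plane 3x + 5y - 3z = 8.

distance = |a·x₀ + b·y₀ + c·z₀ - d| / √(a² + b² + c²)
  = |3·(-7) + 5·(-7) + (-3)·(-2) - 8| / √(3² + 5² + (-3)²)
  = |-21 - 35 + 6 - 8| / √(9 + 25 + 9)
  = |-58| / √43
  = 58 / 6.557
  ≈ 8.845

8.845


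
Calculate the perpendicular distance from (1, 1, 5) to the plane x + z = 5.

distance = |a·x₀ + b·y₀ + c·z₀ - d| / √(a² + b² + c²)
  = |1·1 + 0·1 + 1·5 - 5| / √(1² + 0² + 1²)
  = |1 + 0 + 5 - 5| / √(1 + 0 + 1)
  = |1| / √2
  = 1 / 1.414
  ≈ 0.7071

0.7071


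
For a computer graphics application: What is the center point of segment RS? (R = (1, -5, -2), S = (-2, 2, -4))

M = ((x₁+x₂)/2, (y₁+y₂)/2, (z₁+z₂)/2)
  = ((1 - 2)/2, (-5 + 2)/2, (-2 - 4)/2)
  = (-1/2, -3/2, -6/2)
  = (-0.5, -1.5, -3)

(-0.5, -1.5, -3)


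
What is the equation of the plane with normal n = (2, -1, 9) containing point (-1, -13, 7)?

The plane through P with normal n = (a, b, c) satisfies n·(r - P) = 0,
i.e. ax + by + cz = a·x₀ + b·y₀ + c·z₀.
d = 2·(-1) + (-1)·(-13) + 9·7
  = -2 + 13 + 63
  = 74
Equation: 2x - y + 9z = 74

2x - y + 9z = 74


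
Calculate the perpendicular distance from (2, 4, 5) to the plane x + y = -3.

distance = |a·x₀ + b·y₀ + c·z₀ - d| / √(a² + b² + c²)
  = |1·2 + 1·4 + 0·5 - (-3)| / √(1² + 1² + 0²)
  = |2 + 4 + 0 + 3| / √(1 + 1 + 0)
  = |9| / √2
  = 9 / 1.414
  ≈ 6.364

6.364


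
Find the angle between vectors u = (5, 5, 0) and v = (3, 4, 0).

u·v = 5·3 + 5·4 + 0·0 = 15 + 20 + 0 = 35
|u| = √(5² + 5² + 0²) = √50 ≈ 7.071
|v| = √(3² + 4² + 0²) = √25 ≈ 5
cos θ = (u·v)/(|u||v|) = 35/(7.071·5) ≈ 0.9899
θ = arccos(0.9899) ≈ 8.13°

8.13°


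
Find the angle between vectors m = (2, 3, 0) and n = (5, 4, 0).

m·n = 2·5 + 3·4 + 0·0 = 10 + 12 + 0 = 22
|m| = √(2² + 3² + 0²) = √13 ≈ 3.606
|n| = √(5² + 4² + 0²) = √41 ≈ 6.403
cos θ = (m·n)/(|m||n|) = 22/(3.606·6.403) ≈ 0.9529
θ = arccos(0.9529) ≈ 17.65°

17.65°


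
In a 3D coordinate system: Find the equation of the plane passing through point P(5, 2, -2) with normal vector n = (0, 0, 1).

The plane through P with normal n = (a, b, c) satisfies n·(r - P) = 0,
i.e. ax + by + cz = a·x₀ + b·y₀ + c·z₀.
d = 0·5 + 0·2 + 1·(-2)
  = 0 + 0 - 2
  = -2
Equation: z = -2

z = -2


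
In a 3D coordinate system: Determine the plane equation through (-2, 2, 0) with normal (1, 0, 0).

The plane through P with normal n = (a, b, c) satisfies n·(r - P) = 0,
i.e. ax + by + cz = a·x₀ + b·y₀ + c·z₀.
d = 1·(-2) + 0·2 + 0·0
  = -2 + 0 + 0
  = -2
Equation: x = -2

x = -2


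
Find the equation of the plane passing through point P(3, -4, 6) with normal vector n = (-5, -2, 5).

The plane through P with normal n = (a, b, c) satisfies n·(r - P) = 0,
i.e. ax + by + cz = a·x₀ + b·y₀ + c·z₀.
d = (-5)·3 + (-2)·(-4) + 5·6
  = -15 + 8 + 30
  = 23
Equation: -5x - 2y + 5z = 23

-5x - 2y + 5z = 23


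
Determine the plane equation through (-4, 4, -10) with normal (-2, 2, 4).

The plane through P with normal n = (a, b, c) satisfies n·(r - P) = 0,
i.e. ax + by + cz = a·x₀ + b·y₀ + c·z₀.
d = (-2)·(-4) + 2·4 + 4·(-10)
  = 8 + 8 - 40
  = -24
Equation: -2x + 2y + 4z = -24

-2x + 2y + 4z = -24


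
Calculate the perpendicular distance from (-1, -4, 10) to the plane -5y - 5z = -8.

distance = |a·x₀ + b·y₀ + c·z₀ - d| / √(a² + b² + c²)
  = |0·(-1) + (-5)·(-4) + (-5)·10 - (-8)| / √(0² + (-5)² + (-5)²)
  = |0 + 20 - 50 + 8| / √(0 + 25 + 25)
  = |-22| / √50
  = 22 / 7.071
  ≈ 3.111

3.111


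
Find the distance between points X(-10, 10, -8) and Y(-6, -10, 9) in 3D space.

d = √[(x₂-x₁)² + (y₂-y₁)² + (z₂-z₁)²]
  = √[4² + (-20)² + 17²]
  = √[16 + 400 + 289]
  = √705
  ≈ 26.55

26.55


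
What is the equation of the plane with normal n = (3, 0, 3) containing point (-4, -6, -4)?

The plane through P with normal n = (a, b, c) satisfies n·(r - P) = 0,
i.e. ax + by + cz = a·x₀ + b·y₀ + c·z₀.
d = 3·(-4) + 0·(-6) + 3·(-4)
  = -12 + 0 - 12
  = -24
Equation: 3x + 3z = -24

3x + 3z = -24


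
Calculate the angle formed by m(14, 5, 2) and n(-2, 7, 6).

m·n = 14·(-2) + 5·7 + 2·6 = -28 + 35 + 12 = 19
|m| = √(14² + 5² + 2²) = √225 ≈ 15
|n| = √((-2)² + 7² + 6²) = √89 ≈ 9.434
cos θ = (m·n)/(|m||n|) = 19/(15·9.434) ≈ 0.1343
θ = arccos(0.1343) ≈ 82.28°

82.28°


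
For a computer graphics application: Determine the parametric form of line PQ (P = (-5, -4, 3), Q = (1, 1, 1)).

Direction vector d = Q - P = (1 + 5, 1 + 4, 1 - 3) = (6, 5, -2)
Parametric form r = P + t·d:
x = -5 + 6t, y = -4 + 5t, z = 3 - 2t

x = -5 + 6t, y = -4 + 5t, z = 3 - 2t


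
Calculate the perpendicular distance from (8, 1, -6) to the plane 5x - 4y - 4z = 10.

distance = |a·x₀ + b·y₀ + c·z₀ - d| / √(a² + b² + c²)
  = |5·8 + (-4)·1 + (-4)·(-6) - 10| / √(5² + (-4)² + (-4)²)
  = |40 - 4 + 24 - 10| / √(25 + 16 + 16)
  = |50| / √57
  = 50 / 7.55
  ≈ 6.623

6.623


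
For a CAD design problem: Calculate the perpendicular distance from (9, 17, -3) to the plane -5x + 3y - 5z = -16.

distance = |a·x₀ + b·y₀ + c·z₀ - d| / √(a² + b² + c²)
  = |(-5)·9 + 3·17 + (-5)·(-3) - (-16)| / √((-5)² + 3² + (-5)²)
  = |-45 + 51 + 15 + 16| / √(25 + 9 + 25)
  = |37| / √59
  = 37 / 7.681
  ≈ 4.817

4.817


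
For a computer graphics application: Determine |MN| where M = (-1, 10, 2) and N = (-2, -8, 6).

d = √[(x₂-x₁)² + (y₂-y₁)² + (z₂-z₁)²]
  = √[(-1)² + (-18)² + 4²]
  = √[1 + 324 + 16]
  = √341
  ≈ 18.47

18.47


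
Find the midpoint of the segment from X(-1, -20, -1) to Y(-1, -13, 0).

M = ((x₁+x₂)/2, (y₁+y₂)/2, (z₁+z₂)/2)
  = ((-1 - 1)/2, (-20 - 13)/2, (-1 + 0)/2)
  = (-2/2, -33/2, -1/2)
  = (-1, -16.5, -0.5)

(-1, -16.5, -0.5)


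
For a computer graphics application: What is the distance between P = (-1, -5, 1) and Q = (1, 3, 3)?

d = √[(x₂-x₁)² + (y₂-y₁)² + (z₂-z₁)²]
  = √[2² + 8² + 2²]
  = √[4 + 64 + 4]
  = √72
  ≈ 8.485

8.485


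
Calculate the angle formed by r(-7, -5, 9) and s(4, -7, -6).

r·s = (-7)·4 + (-5)·(-7) + 9·(-6) = -28 + 35 - 54 = -47
|r| = √((-7)² + (-5)² + 9²) = √155 ≈ 12.45
|s| = √(4² + (-7)² + (-6)²) = √101 ≈ 10.05
cos θ = (r·s)/(|r||s|) = -47/(12.45·10.05) ≈ -0.3756
θ = arccos(-0.3756) ≈ 112.1°

112.1°


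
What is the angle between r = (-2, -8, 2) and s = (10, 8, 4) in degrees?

r·s = (-2)·10 + (-8)·8 + 2·4 = -20 - 64 + 8 = -76
|r| = √((-2)² + (-8)² + 2²) = √72 ≈ 8.485
|s| = √(10² + 8² + 4²) = √180 ≈ 13.42
cos θ = (r·s)/(|r||s|) = -76/(8.485·13.42) ≈ -0.6676
θ = arccos(-0.6676) ≈ 131.9°

131.9°


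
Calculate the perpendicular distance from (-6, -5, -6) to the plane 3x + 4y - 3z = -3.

distance = |a·x₀ + b·y₀ + c·z₀ - d| / √(a² + b² + c²)
  = |3·(-6) + 4·(-5) + (-3)·(-6) - (-3)| / √(3² + 4² + (-3)²)
  = |-18 - 20 + 18 + 3| / √(9 + 16 + 9)
  = |-17| / √34
  = 17 / 5.831
  ≈ 2.915

2.915


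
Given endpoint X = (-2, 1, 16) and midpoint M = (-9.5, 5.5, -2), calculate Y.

Y = 2M - X
  = (2·(-9.5) - (-2), 2·5.5 - 1, 2·(-2) - 16)
  = (-19 + 2, 11 - 1, -4 - 16)
  = (-17, 10, -20)

(-17, 10, -20)


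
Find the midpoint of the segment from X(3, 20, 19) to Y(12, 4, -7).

M = ((x₁+x₂)/2, (y₁+y₂)/2, (z₁+z₂)/2)
  = ((3 + 12)/2, (20 + 4)/2, (19 - 7)/2)
  = (15/2, 24/2, 12/2)
  = (7.5, 12, 6)

(7.5, 12, 6)


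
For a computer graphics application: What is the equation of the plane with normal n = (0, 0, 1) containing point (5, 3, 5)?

The plane through P with normal n = (a, b, c) satisfies n·(r - P) = 0,
i.e. ax + by + cz = a·x₀ + b·y₀ + c·z₀.
d = 0·5 + 0·3 + 1·5
  = 0 + 0 + 5
  = 5
Equation: z = 5

z = 5


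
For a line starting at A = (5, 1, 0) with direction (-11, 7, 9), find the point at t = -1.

P(t) = A + t·d
  = (5 + (-11)·(-1), 1 + 7·(-1), 0 + 9·(-1))
  = (5 + 11, 1 - 7, 0 - 9)
  = (16, -6, -9)

(16, -6, -9)


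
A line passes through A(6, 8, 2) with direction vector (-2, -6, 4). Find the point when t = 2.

P(t) = A + t·d
  = (6 + (-2)·2, 8 + (-6)·2, 2 + 4·2)
  = (6 - 4, 8 - 12, 2 + 8)
  = (2, -4, 10)

(2, -4, 10)


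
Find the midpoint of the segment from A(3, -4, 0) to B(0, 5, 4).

M = ((x₁+x₂)/2, (y₁+y₂)/2, (z₁+z₂)/2)
  = ((3 + 0)/2, (-4 + 5)/2, (0 + 4)/2)
  = (3/2, 1/2, 4/2)
  = (1.5, 0.5, 2)

(1.5, 0.5, 2)


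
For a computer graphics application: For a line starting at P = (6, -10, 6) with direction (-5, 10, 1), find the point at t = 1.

P(t) = P + t·d
  = (6 + (-5)·1, -10 + 10·1, 6 + 1·1)
  = (6 - 5, -10 + 10, 6 + 1)
  = (1, 0, 7)

(1, 0, 7)


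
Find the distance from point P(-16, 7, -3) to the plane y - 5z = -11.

distance = |a·x₀ + b·y₀ + c·z₀ - d| / √(a² + b² + c²)
  = |0·(-16) + 1·7 + (-5)·(-3) - (-11)| / √(0² + 1² + (-5)²)
  = |0 + 7 + 15 + 11| / √(0 + 1 + 25)
  = |33| / √26
  = 33 / 5.099
  ≈ 6.472

6.472


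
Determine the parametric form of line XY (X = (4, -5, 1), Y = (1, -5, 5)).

Direction vector d = Y - X = (1 - 4, -5 + 5, 5 - 1) = (-3, 0, 4)
Parametric form r = X + t·d:
x = 4 - 3t, y = -5, z = 1 + 4t

x = 4 - 3t, y = -5, z = 1 + 4t


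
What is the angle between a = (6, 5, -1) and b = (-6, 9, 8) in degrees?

a·b = 6·(-6) + 5·9 + (-1)·8 = -36 + 45 - 8 = 1
|a| = √(6² + 5² + (-1)²) = √62 ≈ 7.874
|b| = √((-6)² + 9² + 8²) = √181 ≈ 13.45
cos θ = (a·b)/(|a||b|) = 1/(7.874·13.45) ≈ 0.00944
θ = arccos(0.00944) ≈ 89.46°

89.46°


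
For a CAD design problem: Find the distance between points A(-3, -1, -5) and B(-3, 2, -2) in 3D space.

d = √[(x₂-x₁)² + (y₂-y₁)² + (z₂-z₁)²]
  = √[0² + 3² + 3²]
  = √[0 + 9 + 9]
  = √18
  ≈ 4.243

4.243


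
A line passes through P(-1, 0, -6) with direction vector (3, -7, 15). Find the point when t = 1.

P(t) = P + t·d
  = (-1 + 3·1, 0 + (-7)·1, -6 + 15·1)
  = (-1 + 3, 0 - 7, -6 + 15)
  = (2, -7, 9)

(2, -7, 9)


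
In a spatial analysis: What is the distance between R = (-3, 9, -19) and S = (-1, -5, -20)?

d = √[(x₂-x₁)² + (y₂-y₁)² + (z₂-z₁)²]
  = √[2² + (-14)² + (-1)²]
  = √[4 + 196 + 1]
  = √201
  ≈ 14.18

14.18


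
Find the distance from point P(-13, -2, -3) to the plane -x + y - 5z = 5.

distance = |a·x₀ + b·y₀ + c·z₀ - d| / √(a² + b² + c²)
  = |(-1)·(-13) + 1·(-2) + (-5)·(-3) - 5| / √((-1)² + 1² + (-5)²)
  = |13 - 2 + 15 - 5| / √(1 + 1 + 25)
  = |21| / √27
  = 21 / 5.196
  ≈ 4.041

4.041


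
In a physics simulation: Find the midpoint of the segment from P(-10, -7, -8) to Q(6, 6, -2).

M = ((x₁+x₂)/2, (y₁+y₂)/2, (z₁+z₂)/2)
  = ((-10 + 6)/2, (-7 + 6)/2, (-8 - 2)/2)
  = (-4/2, -1/2, -10/2)
  = (-2, -0.5, -5)

(-2, -0.5, -5)


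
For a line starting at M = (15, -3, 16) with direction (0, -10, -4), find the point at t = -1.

P(t) = M + t·d
  = (15 + 0·(-1), -3 + (-10)·(-1), 16 + (-4)·(-1))
  = (15 + 0, -3 + 10, 16 + 4)
  = (15, 7, 20)

(15, 7, 20)


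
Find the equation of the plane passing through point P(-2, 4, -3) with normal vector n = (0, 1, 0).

The plane through P with normal n = (a, b, c) satisfies n·(r - P) = 0,
i.e. ax + by + cz = a·x₀ + b·y₀ + c·z₀.
d = 0·(-2) + 1·4 + 0·(-3)
  = 0 + 4 + 0
  = 4
Equation: y = 4

y = 4


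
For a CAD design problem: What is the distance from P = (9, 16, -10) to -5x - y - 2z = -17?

distance = |a·x₀ + b·y₀ + c·z₀ - d| / √(a² + b² + c²)
  = |(-5)·9 + (-1)·16 + (-2)·(-10) - (-17)| / √((-5)² + (-1)² + (-2)²)
  = |-45 - 16 + 20 + 17| / √(25 + 1 + 4)
  = |-24| / √30
  = 24 / 5.477
  ≈ 4.382

4.382


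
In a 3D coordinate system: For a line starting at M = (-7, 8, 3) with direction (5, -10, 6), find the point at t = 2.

P(t) = M + t·d
  = (-7 + 5·2, 8 + (-10)·2, 3 + 6·2)
  = (-7 + 10, 8 - 20, 3 + 12)
  = (3, -12, 15)

(3, -12, 15)


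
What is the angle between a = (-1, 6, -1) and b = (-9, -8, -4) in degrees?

a·b = (-1)·(-9) + 6·(-8) + (-1)·(-4) = 9 - 48 + 4 = -35
|a| = √((-1)² + 6² + (-1)²) = √38 ≈ 6.164
|b| = √((-9)² + (-8)² + (-4)²) = √161 ≈ 12.69
cos θ = (a·b)/(|a||b|) = -35/(6.164·12.69) ≈ -0.4475
θ = arccos(-0.4475) ≈ 116.6°

116.6°


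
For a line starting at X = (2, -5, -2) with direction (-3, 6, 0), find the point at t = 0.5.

P(t) = X + t·d
  = (2 + (-3)·0.5, -5 + 6·0.5, -2 + 0·0.5)
  = (2 - 1.5, -5 + 3, -2 + 0)
  = (0.5, -2, -2)

(0.5, -2, -2)


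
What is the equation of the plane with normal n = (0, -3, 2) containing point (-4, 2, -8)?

The plane through P with normal n = (a, b, c) satisfies n·(r - P) = 0,
i.e. ax + by + cz = a·x₀ + b·y₀ + c·z₀.
d = 0·(-4) + (-3)·2 + 2·(-8)
  = 0 - 6 - 16
  = -22
Equation: -3y + 2z = -22

-3y + 2z = -22


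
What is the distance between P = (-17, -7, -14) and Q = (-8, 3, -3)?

d = √[(x₂-x₁)² + (y₂-y₁)² + (z₂-z₁)²]
  = √[9² + 10² + 11²]
  = √[81 + 100 + 121]
  = √302
  ≈ 17.38

17.38


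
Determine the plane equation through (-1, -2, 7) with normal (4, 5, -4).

The plane through P with normal n = (a, b, c) satisfies n·(r - P) = 0,
i.e. ax + by + cz = a·x₀ + b·y₀ + c·z₀.
d = 4·(-1) + 5·(-2) + (-4)·7
  = -4 - 10 - 28
  = -42
Equation: 4x + 5y - 4z = -42

4x + 5y - 4z = -42


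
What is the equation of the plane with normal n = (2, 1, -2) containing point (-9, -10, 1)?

The plane through P with normal n = (a, b, c) satisfies n·(r - P) = 0,
i.e. ax + by + cz = a·x₀ + b·y₀ + c·z₀.
d = 2·(-9) + 1·(-10) + (-2)·1
  = -18 - 10 - 2
  = -30
Equation: 2x + y - 2z = -30

2x + y - 2z = -30


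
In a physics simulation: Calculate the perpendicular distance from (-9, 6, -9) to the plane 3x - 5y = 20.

distance = |a·x₀ + b·y₀ + c·z₀ - d| / √(a² + b² + c²)
  = |3·(-9) + (-5)·6 + 0·(-9) - 20| / √(3² + (-5)² + 0²)
  = |-27 - 30 + 0 - 20| / √(9 + 25 + 0)
  = |-77| / √34
  = 77 / 5.831
  ≈ 13.21

13.21


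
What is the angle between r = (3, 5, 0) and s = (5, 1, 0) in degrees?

r·s = 3·5 + 5·1 + 0·0 = 15 + 5 + 0 = 20
|r| = √(3² + 5² + 0²) = √34 ≈ 5.831
|s| = √(5² + 1² + 0²) = √26 ≈ 5.099
cos θ = (r·s)/(|r||s|) = 20/(5.831·5.099) ≈ 0.6727
θ = arccos(0.6727) ≈ 47.73°

47.73°


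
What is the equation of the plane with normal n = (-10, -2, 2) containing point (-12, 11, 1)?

The plane through P with normal n = (a, b, c) satisfies n·(r - P) = 0,
i.e. ax + by + cz = a·x₀ + b·y₀ + c·z₀.
d = (-10)·(-12) + (-2)·11 + 2·1
  = 120 - 22 + 2
  = 100
Equation: -10x - 2y + 2z = 100

-10x - 2y + 2z = 100


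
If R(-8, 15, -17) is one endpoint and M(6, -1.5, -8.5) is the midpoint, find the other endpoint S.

S = 2M - R
  = (2·6 - (-8), 2·(-1.5) - 15, 2·(-8.5) - (-17))
  = (12 + 8, -3 - 15, -17 + 17)
  = (20, -18, 0)

(20, -18, 0)


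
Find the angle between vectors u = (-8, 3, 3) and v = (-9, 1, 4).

u·v = (-8)·(-9) + 3·1 + 3·4 = 72 + 3 + 12 = 87
|u| = √((-8)² + 3² + 3²) = √82 ≈ 9.055
|v| = √((-9)² + 1² + 4²) = √98 ≈ 9.899
cos θ = (u·v)/(|u||v|) = 87/(9.055·9.899) ≈ 0.9705
θ = arccos(0.9705) ≈ 13.95°

13.95°


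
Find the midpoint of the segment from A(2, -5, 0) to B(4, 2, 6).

M = ((x₁+x₂)/2, (y₁+y₂)/2, (z₁+z₂)/2)
  = ((2 + 4)/2, (-5 + 2)/2, (0 + 6)/2)
  = (6/2, -3/2, 6/2)
  = (3, -1.5, 3)

(3, -1.5, 3)


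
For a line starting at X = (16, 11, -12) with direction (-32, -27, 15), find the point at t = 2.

P(t) = X + t·d
  = (16 + (-32)·2, 11 + (-27)·2, -12 + 15·2)
  = (16 - 64, 11 - 54, -12 + 30)
  = (-48, -43, 18)

(-48, -43, 18)


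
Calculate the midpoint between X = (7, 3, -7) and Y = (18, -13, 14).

M = ((x₁+x₂)/2, (y₁+y₂)/2, (z₁+z₂)/2)
  = ((7 + 18)/2, (3 - 13)/2, (-7 + 14)/2)
  = (25/2, -10/2, 7/2)
  = (12.5, -5, 3.5)

(12.5, -5, 3.5)


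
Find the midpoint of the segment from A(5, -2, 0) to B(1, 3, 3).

M = ((x₁+x₂)/2, (y₁+y₂)/2, (z₁+z₂)/2)
  = ((5 + 1)/2, (-2 + 3)/2, (0 + 3)/2)
  = (6/2, 1/2, 3/2)
  = (3, 0.5, 1.5)

(3, 0.5, 1.5)


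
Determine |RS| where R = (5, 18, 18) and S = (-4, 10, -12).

d = √[(x₂-x₁)² + (y₂-y₁)² + (z₂-z₁)²]
  = √[(-9)² + (-8)² + (-30)²]
  = √[81 + 64 + 900]
  = √1045
  ≈ 32.33

32.33


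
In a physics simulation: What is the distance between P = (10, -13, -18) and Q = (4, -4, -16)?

d = √[(x₂-x₁)² + (y₂-y₁)² + (z₂-z₁)²]
  = √[(-6)² + 9² + 2²]
  = √[36 + 81 + 4]
  = √121
  ≈ 11

11


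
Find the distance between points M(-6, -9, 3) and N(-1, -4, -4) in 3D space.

d = √[(x₂-x₁)² + (y₂-y₁)² + (z₂-z₁)²]
  = √[5² + 5² + (-7)²]
  = √[25 + 25 + 49]
  = √99
  ≈ 9.95

9.95


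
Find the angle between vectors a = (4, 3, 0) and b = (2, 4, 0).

a·b = 4·2 + 3·4 + 0·0 = 8 + 12 + 0 = 20
|a| = √(4² + 3² + 0²) = √25 ≈ 5
|b| = √(2² + 4² + 0²) = √20 ≈ 4.472
cos θ = (a·b)/(|a||b|) = 20/(5·4.472) ≈ 0.8944
θ = arccos(0.8944) ≈ 26.57°

26.57°


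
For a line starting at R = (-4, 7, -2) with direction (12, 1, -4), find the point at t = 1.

P(t) = R + t·d
  = (-4 + 12·1, 7 + 1·1, -2 + (-4)·1)
  = (-4 + 12, 7 + 1, -2 - 4)
  = (8, 8, -6)

(8, 8, -6)


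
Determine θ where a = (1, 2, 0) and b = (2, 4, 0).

a·b = 1·2 + 2·4 + 0·0 = 2 + 8 + 0 = 10
|a| = √(1² + 2² + 0²) = √5 ≈ 2.236
|b| = √(2² + 4² + 0²) = √20 ≈ 4.472
cos θ = (a·b)/(|a||b|) = 10/(2.236·4.472) ≈ 1
θ = arccos(1) ≈ 0°

0°


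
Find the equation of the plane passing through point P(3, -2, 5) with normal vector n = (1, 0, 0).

The plane through P with normal n = (a, b, c) satisfies n·(r - P) = 0,
i.e. ax + by + cz = a·x₀ + b·y₀ + c·z₀.
d = 1·3 + 0·(-2) + 0·5
  = 3 + 0 + 0
  = 3
Equation: x = 3

x = 3


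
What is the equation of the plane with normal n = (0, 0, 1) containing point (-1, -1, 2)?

The plane through P with normal n = (a, b, c) satisfies n·(r - P) = 0,
i.e. ax + by + cz = a·x₀ + b·y₀ + c·z₀.
d = 0·(-1) + 0·(-1) + 1·2
  = 0 + 0 + 2
  = 2
Equation: z = 2

z = 2


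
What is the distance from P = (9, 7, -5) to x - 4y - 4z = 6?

distance = |a·x₀ + b·y₀ + c·z₀ - d| / √(a² + b² + c²)
  = |1·9 + (-4)·7 + (-4)·(-5) - 6| / √(1² + (-4)² + (-4)²)
  = |9 - 28 + 20 - 6| / √(1 + 16 + 16)
  = |-5| / √33
  = 5 / 5.745
  ≈ 0.8704

0.8704


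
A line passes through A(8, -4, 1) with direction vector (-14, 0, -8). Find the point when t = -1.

P(t) = A + t·d
  = (8 + (-14)·(-1), -4 + 0·(-1), 1 + (-8)·(-1))
  = (8 + 14, -4 + 0, 1 + 8)
  = (22, -4, 9)

(22, -4, 9)


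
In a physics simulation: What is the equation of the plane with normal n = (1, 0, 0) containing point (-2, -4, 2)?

The plane through P with normal n = (a, b, c) satisfies n·(r - P) = 0,
i.e. ax + by + cz = a·x₀ + b·y₀ + c·z₀.
d = 1·(-2) + 0·(-4) + 0·2
  = -2 + 0 + 0
  = -2
Equation: x = -2

x = -2


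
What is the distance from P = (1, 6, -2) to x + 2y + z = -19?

distance = |a·x₀ + b·y₀ + c·z₀ - d| / √(a² + b² + c²)
  = |1·1 + 2·6 + 1·(-2) - (-19)| / √(1² + 2² + 1²)
  = |1 + 12 - 2 + 19| / √(1 + 4 + 1)
  = |30| / √6
  = 30 / 2.449
  ≈ 12.25

12.25


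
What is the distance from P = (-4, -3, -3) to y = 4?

distance = |a·x₀ + b·y₀ + c·z₀ - d| / √(a² + b² + c²)
  = |0·(-4) + 1·(-3) + 0·(-3) - 4| / √(0² + 1² + 0²)
  = |0 - 3 + 0 - 4| / √(0 + 1 + 0)
  = |-7| / √1
  = 7 / 1
  ≈ 7

7


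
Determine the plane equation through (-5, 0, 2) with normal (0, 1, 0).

The plane through P with normal n = (a, b, c) satisfies n·(r - P) = 0,
i.e. ax + by + cz = a·x₀ + b·y₀ + c·z₀.
d = 0·(-5) + 1·0 + 0·2
  = 0 + 0 + 0
  = 0
Equation: y = 0

y = 0


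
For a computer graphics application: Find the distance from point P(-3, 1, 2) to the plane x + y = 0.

distance = |a·x₀ + b·y₀ + c·z₀ - d| / √(a² + b² + c²)
  = |1·(-3) + 1·1 + 0·2 - 0| / √(1² + 1² + 0²)
  = |-3 + 1 + 0 + 0| / √(1 + 1 + 0)
  = |-2| / √2
  = 2 / 1.414
  ≈ 1.414

1.414


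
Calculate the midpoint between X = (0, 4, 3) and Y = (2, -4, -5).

M = ((x₁+x₂)/2, (y₁+y₂)/2, (z₁+z₂)/2)
  = ((0 + 2)/2, (4 - 4)/2, (3 - 5)/2)
  = (2/2, 0/2, -2/2)
  = (1, 0, -1)

(1, 0, -1)


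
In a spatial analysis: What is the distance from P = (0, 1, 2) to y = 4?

distance = |a·x₀ + b·y₀ + c·z₀ - d| / √(a² + b² + c²)
  = |0·0 + 1·1 + 0·2 - 4| / √(0² + 1² + 0²)
  = |0 + 1 + 0 - 4| / √(0 + 1 + 0)
  = |-3| / √1
  = 3 / 1
  ≈ 3

3


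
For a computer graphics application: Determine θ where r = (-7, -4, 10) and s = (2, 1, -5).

r·s = (-7)·2 + (-4)·1 + 10·(-5) = -14 - 4 - 50 = -68
|r| = √((-7)² + (-4)² + 10²) = √165 ≈ 12.85
|s| = √(2² + 1² + (-5)²) = √30 ≈ 5.477
cos θ = (r·s)/(|r||s|) = -68/(12.85·5.477) ≈ -0.9665
θ = arccos(-0.9665) ≈ 165.1°

165.1°


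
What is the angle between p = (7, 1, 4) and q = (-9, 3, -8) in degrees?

p·q = 7·(-9) + 1·3 + 4·(-8) = -63 + 3 - 32 = -92
|p| = √(7² + 1² + 4²) = √66 ≈ 8.124
|q| = √((-9)² + 3² + (-8)²) = √154 ≈ 12.41
cos θ = (p·q)/(|p||q|) = -92/(8.124·12.41) ≈ -0.9125
θ = arccos(-0.9125) ≈ 155.9°

155.9°


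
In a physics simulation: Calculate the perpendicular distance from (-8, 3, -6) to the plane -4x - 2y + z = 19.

distance = |a·x₀ + b·y₀ + c·z₀ - d| / √(a² + b² + c²)
  = |(-4)·(-8) + (-2)·3 + 1·(-6) - 19| / √((-4)² + (-2)² + 1²)
  = |32 - 6 - 6 - 19| / √(16 + 4 + 1)
  = |1| / √21
  = 1 / 4.583
  ≈ 0.2182

0.2182


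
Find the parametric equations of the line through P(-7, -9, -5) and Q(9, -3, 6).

Direction vector d = Q - P = (9 + 7, -3 + 9, 6 + 5) = (16, 6, 11)
Parametric form r = P + t·d:
x = -7 + 16t, y = -9 + 6t, z = -5 + 11t

x = -7 + 16t, y = -9 + 6t, z = -5 + 11t


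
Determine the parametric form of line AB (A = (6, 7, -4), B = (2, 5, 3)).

Direction vector d = B - A = (2 - 6, 5 - 7, 3 + 4) = (-4, -2, 7)
Parametric form r = A + t·d:
x = 6 - 4t, y = 7 - 2t, z = -4 + 7t

x = 6 - 4t, y = 7 - 2t, z = -4 + 7t


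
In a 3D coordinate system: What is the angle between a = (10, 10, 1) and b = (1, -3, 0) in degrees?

a·b = 10·1 + 10·(-3) + 1·0 = 10 - 30 + 0 = -20
|a| = √(10² + 10² + 1²) = √201 ≈ 14.18
|b| = √(1² + (-3)² + 0²) = √10 ≈ 3.162
cos θ = (a·b)/(|a||b|) = -20/(14.18·3.162) ≈ -0.4461
θ = arccos(-0.4461) ≈ 116.5°

116.5°


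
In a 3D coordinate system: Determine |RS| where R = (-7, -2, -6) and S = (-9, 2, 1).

d = √[(x₂-x₁)² + (y₂-y₁)² + (z₂-z₁)²]
  = √[(-2)² + 4² + 7²]
  = √[4 + 16 + 49]
  = √69
  ≈ 8.307

8.307


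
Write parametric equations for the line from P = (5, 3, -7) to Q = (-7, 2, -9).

Direction vector d = Q - P = (-7 - 5, 2 - 3, -9 + 7) = (-12, -1, -2)
Parametric form r = P + t·d:
x = 5 - 12t, y = 3 - t, z = -7 - 2t

x = 5 - 12t, y = 3 - t, z = -7 - 2t


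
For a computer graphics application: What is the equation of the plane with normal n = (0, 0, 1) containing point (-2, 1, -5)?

The plane through P with normal n = (a, b, c) satisfies n·(r - P) = 0,
i.e. ax + by + cz = a·x₀ + b·y₀ + c·z₀.
d = 0·(-2) + 0·1 + 1·(-5)
  = 0 + 0 - 5
  = -5
Equation: z = -5

z = -5


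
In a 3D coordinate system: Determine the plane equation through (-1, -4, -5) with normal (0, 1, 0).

The plane through P with normal n = (a, b, c) satisfies n·(r - P) = 0,
i.e. ax + by + cz = a·x₀ + b·y₀ + c·z₀.
d = 0·(-1) + 1·(-4) + 0·(-5)
  = 0 - 4 + 0
  = -4
Equation: y = -4

y = -4


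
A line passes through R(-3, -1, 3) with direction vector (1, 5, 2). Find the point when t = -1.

P(t) = R + t·d
  = (-3 + 1·(-1), -1 + 5·(-1), 3 + 2·(-1))
  = (-3 - 1, -1 - 5, 3 - 2)
  = (-4, -6, 1)

(-4, -6, 1)


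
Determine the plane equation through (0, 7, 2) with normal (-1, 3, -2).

The plane through P with normal n = (a, b, c) satisfies n·(r - P) = 0,
i.e. ax + by + cz = a·x₀ + b·y₀ + c·z₀.
d = (-1)·0 + 3·7 + (-2)·2
  = 0 + 21 - 4
  = 17
Equation: -x + 3y - 2z = 17

-x + 3y - 2z = 17
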